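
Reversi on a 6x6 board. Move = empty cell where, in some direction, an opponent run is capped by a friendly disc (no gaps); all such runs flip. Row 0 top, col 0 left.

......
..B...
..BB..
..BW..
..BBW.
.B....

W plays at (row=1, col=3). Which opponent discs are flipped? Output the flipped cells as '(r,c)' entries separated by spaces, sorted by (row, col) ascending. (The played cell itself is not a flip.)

Answer: (2,3)

Derivation:
Dir NW: first cell '.' (not opp) -> no flip
Dir N: first cell '.' (not opp) -> no flip
Dir NE: first cell '.' (not opp) -> no flip
Dir W: opp run (1,2), next='.' -> no flip
Dir E: first cell '.' (not opp) -> no flip
Dir SW: opp run (2,2), next='.' -> no flip
Dir S: opp run (2,3) capped by W -> flip
Dir SE: first cell '.' (not opp) -> no flip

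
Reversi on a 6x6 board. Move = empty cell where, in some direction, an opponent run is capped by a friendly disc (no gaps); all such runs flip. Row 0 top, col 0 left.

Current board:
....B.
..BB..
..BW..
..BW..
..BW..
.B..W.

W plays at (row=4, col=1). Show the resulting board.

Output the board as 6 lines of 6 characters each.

Answer: ....B.
..BB..
..BW..
..WW..
.WWW..
.B..W.

Derivation:
Place W at (4,1); scan 8 dirs for brackets.
Dir NW: first cell '.' (not opp) -> no flip
Dir N: first cell '.' (not opp) -> no flip
Dir NE: opp run (3,2) capped by W -> flip
Dir W: first cell '.' (not opp) -> no flip
Dir E: opp run (4,2) capped by W -> flip
Dir SW: first cell '.' (not opp) -> no flip
Dir S: opp run (5,1), next=edge -> no flip
Dir SE: first cell '.' (not opp) -> no flip
All flips: (3,2) (4,2)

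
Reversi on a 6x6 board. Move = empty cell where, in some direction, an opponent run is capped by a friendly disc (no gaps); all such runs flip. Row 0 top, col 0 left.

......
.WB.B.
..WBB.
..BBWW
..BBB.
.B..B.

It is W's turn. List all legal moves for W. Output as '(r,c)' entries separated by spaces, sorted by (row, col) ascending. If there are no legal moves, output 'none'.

Answer: (0,1) (0,2) (0,4) (1,3) (2,5) (3,1) (5,2) (5,3) (5,5)

Derivation:
(0,1): flips 2 -> legal
(0,2): flips 1 -> legal
(0,3): no bracket -> illegal
(0,4): flips 2 -> legal
(0,5): no bracket -> illegal
(1,3): flips 2 -> legal
(1,5): no bracket -> illegal
(2,1): no bracket -> illegal
(2,5): flips 2 -> legal
(3,1): flips 2 -> legal
(4,0): no bracket -> illegal
(4,1): no bracket -> illegal
(4,5): no bracket -> illegal
(5,0): no bracket -> illegal
(5,2): flips 3 -> legal
(5,3): flips 1 -> legal
(5,5): flips 2 -> legal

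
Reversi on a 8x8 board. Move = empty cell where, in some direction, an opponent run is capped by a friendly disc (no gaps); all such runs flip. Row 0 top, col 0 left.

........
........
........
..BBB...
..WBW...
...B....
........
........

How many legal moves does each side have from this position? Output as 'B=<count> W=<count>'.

-- B to move --
(3,1): flips 1 -> legal
(3,5): flips 1 -> legal
(4,1): flips 1 -> legal
(4,5): flips 1 -> legal
(5,1): flips 1 -> legal
(5,2): flips 1 -> legal
(5,4): flips 1 -> legal
(5,5): flips 1 -> legal
B mobility = 8
-- W to move --
(2,1): no bracket -> illegal
(2,2): flips 2 -> legal
(2,3): no bracket -> illegal
(2,4): flips 2 -> legal
(2,5): no bracket -> illegal
(3,1): no bracket -> illegal
(3,5): no bracket -> illegal
(4,1): no bracket -> illegal
(4,5): no bracket -> illegal
(5,2): no bracket -> illegal
(5,4): no bracket -> illegal
(6,2): flips 1 -> legal
(6,3): no bracket -> illegal
(6,4): flips 1 -> legal
W mobility = 4

Answer: B=8 W=4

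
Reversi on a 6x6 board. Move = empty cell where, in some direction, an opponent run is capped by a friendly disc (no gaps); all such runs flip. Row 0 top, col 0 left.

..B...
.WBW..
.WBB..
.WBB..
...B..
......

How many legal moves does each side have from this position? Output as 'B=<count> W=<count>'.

Answer: B=9 W=6

Derivation:
-- B to move --
(0,0): flips 1 -> legal
(0,1): no bracket -> illegal
(0,3): flips 1 -> legal
(0,4): flips 1 -> legal
(1,0): flips 2 -> legal
(1,4): flips 1 -> legal
(2,0): flips 2 -> legal
(2,4): flips 1 -> legal
(3,0): flips 2 -> legal
(4,0): flips 1 -> legal
(4,1): no bracket -> illegal
(4,2): no bracket -> illegal
B mobility = 9
-- W to move --
(0,1): no bracket -> illegal
(0,3): flips 1 -> legal
(1,4): no bracket -> illegal
(2,4): flips 2 -> legal
(3,4): flips 2 -> legal
(4,1): no bracket -> illegal
(4,2): no bracket -> illegal
(4,4): flips 2 -> legal
(5,2): no bracket -> illegal
(5,3): flips 3 -> legal
(5,4): flips 2 -> legal
W mobility = 6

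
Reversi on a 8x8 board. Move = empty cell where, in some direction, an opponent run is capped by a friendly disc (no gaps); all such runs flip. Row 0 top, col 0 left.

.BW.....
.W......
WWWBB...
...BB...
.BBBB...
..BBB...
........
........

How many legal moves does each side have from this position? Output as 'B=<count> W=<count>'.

Answer: B=3 W=3

Derivation:
-- B to move --
(0,0): flips 2 -> legal
(0,3): flips 1 -> legal
(1,0): no bracket -> illegal
(1,2): no bracket -> illegal
(1,3): no bracket -> illegal
(3,0): no bracket -> illegal
(3,1): flips 2 -> legal
(3,2): no bracket -> illegal
B mobility = 3
-- W to move --
(0,0): flips 1 -> legal
(1,0): no bracket -> illegal
(1,2): no bracket -> illegal
(1,3): no bracket -> illegal
(1,4): no bracket -> illegal
(1,5): no bracket -> illegal
(2,5): flips 2 -> legal
(3,0): no bracket -> illegal
(3,1): no bracket -> illegal
(3,2): no bracket -> illegal
(3,5): no bracket -> illegal
(4,0): no bracket -> illegal
(4,5): no bracket -> illegal
(5,0): no bracket -> illegal
(5,1): no bracket -> illegal
(5,5): flips 2 -> legal
(6,1): no bracket -> illegal
(6,2): no bracket -> illegal
(6,3): no bracket -> illegal
(6,4): no bracket -> illegal
(6,5): no bracket -> illegal
W mobility = 3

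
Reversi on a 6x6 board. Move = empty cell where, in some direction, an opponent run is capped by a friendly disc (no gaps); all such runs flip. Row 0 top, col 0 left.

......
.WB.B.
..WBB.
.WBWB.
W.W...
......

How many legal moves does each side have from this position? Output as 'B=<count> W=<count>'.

-- B to move --
(0,0): no bracket -> illegal
(0,1): no bracket -> illegal
(0,2): no bracket -> illegal
(1,0): flips 1 -> legal
(1,3): no bracket -> illegal
(2,0): no bracket -> illegal
(2,1): flips 1 -> legal
(3,0): flips 1 -> legal
(4,1): no bracket -> illegal
(4,3): flips 1 -> legal
(4,4): no bracket -> illegal
(5,0): no bracket -> illegal
(5,1): flips 2 -> legal
(5,2): flips 1 -> legal
(5,3): no bracket -> illegal
B mobility = 6
-- W to move --
(0,1): no bracket -> illegal
(0,2): flips 1 -> legal
(0,3): no bracket -> illegal
(0,4): no bracket -> illegal
(0,5): no bracket -> illegal
(1,3): flips 2 -> legal
(1,5): flips 1 -> legal
(2,1): no bracket -> illegal
(2,5): flips 2 -> legal
(3,5): flips 1 -> legal
(4,1): no bracket -> illegal
(4,3): no bracket -> illegal
(4,4): no bracket -> illegal
(4,5): no bracket -> illegal
W mobility = 5

Answer: B=6 W=5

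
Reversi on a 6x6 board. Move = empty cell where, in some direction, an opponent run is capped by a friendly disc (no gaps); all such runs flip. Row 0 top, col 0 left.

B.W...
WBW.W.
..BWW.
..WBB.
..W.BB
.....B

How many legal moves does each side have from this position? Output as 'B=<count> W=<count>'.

Answer: B=9 W=5

Derivation:
-- B to move --
(0,1): flips 2 -> legal
(0,3): no bracket -> illegal
(0,4): flips 2 -> legal
(0,5): no bracket -> illegal
(1,3): flips 2 -> legal
(1,5): flips 1 -> legal
(2,0): flips 1 -> legal
(2,1): no bracket -> illegal
(2,5): flips 2 -> legal
(3,1): flips 1 -> legal
(3,5): no bracket -> illegal
(4,1): no bracket -> illegal
(4,3): no bracket -> illegal
(5,1): flips 1 -> legal
(5,2): flips 2 -> legal
(5,3): no bracket -> illegal
B mobility = 9
-- W to move --
(0,1): no bracket -> illegal
(1,3): no bracket -> illegal
(2,0): flips 1 -> legal
(2,1): flips 1 -> legal
(2,5): no bracket -> illegal
(3,1): no bracket -> illegal
(3,5): flips 2 -> legal
(4,3): flips 1 -> legal
(5,3): no bracket -> illegal
(5,4): flips 2 -> legal
W mobility = 5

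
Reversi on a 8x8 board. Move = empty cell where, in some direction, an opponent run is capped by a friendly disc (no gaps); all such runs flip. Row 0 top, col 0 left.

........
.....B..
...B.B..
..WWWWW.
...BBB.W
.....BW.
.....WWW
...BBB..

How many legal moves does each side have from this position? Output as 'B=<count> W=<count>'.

Answer: B=8 W=8

Derivation:
-- B to move --
(2,1): flips 1 -> legal
(2,2): flips 1 -> legal
(2,4): flips 1 -> legal
(2,6): flips 1 -> legal
(2,7): flips 1 -> legal
(3,1): no bracket -> illegal
(3,7): no bracket -> illegal
(4,1): flips 1 -> legal
(4,2): no bracket -> illegal
(4,6): no bracket -> illegal
(5,4): no bracket -> illegal
(5,7): flips 2 -> legal
(6,4): no bracket -> illegal
(7,6): no bracket -> illegal
(7,7): flips 1 -> legal
B mobility = 8
-- W to move --
(0,4): no bracket -> illegal
(0,5): flips 2 -> legal
(0,6): no bracket -> illegal
(1,2): flips 1 -> legal
(1,3): flips 1 -> legal
(1,4): flips 2 -> legal
(1,6): flips 1 -> legal
(2,2): no bracket -> illegal
(2,4): no bracket -> illegal
(2,6): no bracket -> illegal
(4,2): no bracket -> illegal
(4,6): no bracket -> illegal
(5,2): flips 1 -> legal
(5,3): flips 2 -> legal
(5,4): flips 4 -> legal
(6,2): no bracket -> illegal
(6,3): no bracket -> illegal
(6,4): no bracket -> illegal
(7,2): no bracket -> illegal
(7,6): no bracket -> illegal
W mobility = 8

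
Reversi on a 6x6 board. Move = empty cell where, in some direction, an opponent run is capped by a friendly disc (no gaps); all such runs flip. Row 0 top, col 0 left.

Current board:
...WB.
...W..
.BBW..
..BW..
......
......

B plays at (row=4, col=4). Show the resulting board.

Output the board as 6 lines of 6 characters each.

Answer: ...WB.
...W..
.BBW..
..BB..
....B.
......

Derivation:
Place B at (4,4); scan 8 dirs for brackets.
Dir NW: opp run (3,3) capped by B -> flip
Dir N: first cell '.' (not opp) -> no flip
Dir NE: first cell '.' (not opp) -> no flip
Dir W: first cell '.' (not opp) -> no flip
Dir E: first cell '.' (not opp) -> no flip
Dir SW: first cell '.' (not opp) -> no flip
Dir S: first cell '.' (not opp) -> no flip
Dir SE: first cell '.' (not opp) -> no flip
All flips: (3,3)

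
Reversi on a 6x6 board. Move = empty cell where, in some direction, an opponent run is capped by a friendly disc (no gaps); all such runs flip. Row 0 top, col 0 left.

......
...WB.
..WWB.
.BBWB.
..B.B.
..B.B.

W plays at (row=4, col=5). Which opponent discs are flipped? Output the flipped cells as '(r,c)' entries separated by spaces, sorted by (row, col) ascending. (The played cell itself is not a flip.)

Answer: (3,4)

Derivation:
Dir NW: opp run (3,4) capped by W -> flip
Dir N: first cell '.' (not opp) -> no flip
Dir NE: edge -> no flip
Dir W: opp run (4,4), next='.' -> no flip
Dir E: edge -> no flip
Dir SW: opp run (5,4), next=edge -> no flip
Dir S: first cell '.' (not opp) -> no flip
Dir SE: edge -> no flip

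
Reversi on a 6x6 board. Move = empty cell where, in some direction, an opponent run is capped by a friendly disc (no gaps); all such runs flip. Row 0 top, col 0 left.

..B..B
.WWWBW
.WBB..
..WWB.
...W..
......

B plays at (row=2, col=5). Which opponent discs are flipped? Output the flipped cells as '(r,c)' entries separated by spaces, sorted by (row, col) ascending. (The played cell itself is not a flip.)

Dir NW: first cell 'B' (not opp) -> no flip
Dir N: opp run (1,5) capped by B -> flip
Dir NE: edge -> no flip
Dir W: first cell '.' (not opp) -> no flip
Dir E: edge -> no flip
Dir SW: first cell 'B' (not opp) -> no flip
Dir S: first cell '.' (not opp) -> no flip
Dir SE: edge -> no flip

Answer: (1,5)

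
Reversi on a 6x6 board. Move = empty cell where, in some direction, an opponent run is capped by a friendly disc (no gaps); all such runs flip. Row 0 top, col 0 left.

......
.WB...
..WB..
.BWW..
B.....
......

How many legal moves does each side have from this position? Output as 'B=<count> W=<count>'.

Answer: B=7 W=5

Derivation:
-- B to move --
(0,0): no bracket -> illegal
(0,1): no bracket -> illegal
(0,2): no bracket -> illegal
(1,0): flips 1 -> legal
(1,3): flips 1 -> legal
(2,0): no bracket -> illegal
(2,1): flips 1 -> legal
(2,4): no bracket -> illegal
(3,4): flips 2 -> legal
(4,1): flips 1 -> legal
(4,2): flips 2 -> legal
(4,3): flips 1 -> legal
(4,4): no bracket -> illegal
B mobility = 7
-- W to move --
(0,1): no bracket -> illegal
(0,2): flips 1 -> legal
(0,3): no bracket -> illegal
(1,3): flips 2 -> legal
(1,4): flips 1 -> legal
(2,0): no bracket -> illegal
(2,1): no bracket -> illegal
(2,4): flips 1 -> legal
(3,0): flips 1 -> legal
(3,4): no bracket -> illegal
(4,1): no bracket -> illegal
(4,2): no bracket -> illegal
(5,0): no bracket -> illegal
(5,1): no bracket -> illegal
W mobility = 5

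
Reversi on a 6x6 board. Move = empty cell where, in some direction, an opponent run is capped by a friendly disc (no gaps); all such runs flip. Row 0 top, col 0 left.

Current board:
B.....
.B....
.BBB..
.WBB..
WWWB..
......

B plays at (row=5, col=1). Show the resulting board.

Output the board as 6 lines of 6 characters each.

Place B at (5,1); scan 8 dirs for brackets.
Dir NW: opp run (4,0), next=edge -> no flip
Dir N: opp run (4,1) (3,1) capped by B -> flip
Dir NE: opp run (4,2) capped by B -> flip
Dir W: first cell '.' (not opp) -> no flip
Dir E: first cell '.' (not opp) -> no flip
Dir SW: edge -> no flip
Dir S: edge -> no flip
Dir SE: edge -> no flip
All flips: (3,1) (4,1) (4,2)

Answer: B.....
.B....
.BBB..
.BBB..
WBBB..
.B....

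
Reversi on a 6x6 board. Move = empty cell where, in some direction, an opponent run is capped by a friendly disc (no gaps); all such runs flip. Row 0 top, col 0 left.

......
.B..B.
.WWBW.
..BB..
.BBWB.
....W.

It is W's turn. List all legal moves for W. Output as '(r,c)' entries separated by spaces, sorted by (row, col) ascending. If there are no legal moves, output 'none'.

Answer: (0,0) (0,1) (0,4) (1,3) (3,4) (4,0) (4,5) (5,1) (5,2) (5,5)

Derivation:
(0,0): flips 1 -> legal
(0,1): flips 1 -> legal
(0,2): no bracket -> illegal
(0,3): no bracket -> illegal
(0,4): flips 1 -> legal
(0,5): no bracket -> illegal
(1,0): no bracket -> illegal
(1,2): no bracket -> illegal
(1,3): flips 2 -> legal
(1,5): no bracket -> illegal
(2,0): no bracket -> illegal
(2,5): no bracket -> illegal
(3,0): no bracket -> illegal
(3,1): no bracket -> illegal
(3,4): flips 1 -> legal
(3,5): no bracket -> illegal
(4,0): flips 2 -> legal
(4,5): flips 1 -> legal
(5,0): no bracket -> illegal
(5,1): flips 2 -> legal
(5,2): flips 2 -> legal
(5,3): no bracket -> illegal
(5,5): flips 2 -> legal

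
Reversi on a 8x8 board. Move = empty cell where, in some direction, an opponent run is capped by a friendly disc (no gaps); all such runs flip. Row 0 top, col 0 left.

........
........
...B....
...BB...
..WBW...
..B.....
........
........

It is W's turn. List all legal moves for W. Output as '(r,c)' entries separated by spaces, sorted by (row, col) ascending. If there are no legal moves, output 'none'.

Answer: (2,2) (2,4) (6,2)

Derivation:
(1,2): no bracket -> illegal
(1,3): no bracket -> illegal
(1,4): no bracket -> illegal
(2,2): flips 1 -> legal
(2,4): flips 2 -> legal
(2,5): no bracket -> illegal
(3,2): no bracket -> illegal
(3,5): no bracket -> illegal
(4,1): no bracket -> illegal
(4,5): no bracket -> illegal
(5,1): no bracket -> illegal
(5,3): no bracket -> illegal
(5,4): no bracket -> illegal
(6,1): no bracket -> illegal
(6,2): flips 1 -> legal
(6,3): no bracket -> illegal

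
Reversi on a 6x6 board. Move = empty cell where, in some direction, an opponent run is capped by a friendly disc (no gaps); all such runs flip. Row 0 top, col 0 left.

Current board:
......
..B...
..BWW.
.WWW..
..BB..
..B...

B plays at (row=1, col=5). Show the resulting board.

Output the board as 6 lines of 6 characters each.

Place B at (1,5); scan 8 dirs for brackets.
Dir NW: first cell '.' (not opp) -> no flip
Dir N: first cell '.' (not opp) -> no flip
Dir NE: edge -> no flip
Dir W: first cell '.' (not opp) -> no flip
Dir E: edge -> no flip
Dir SW: opp run (2,4) (3,3) capped by B -> flip
Dir S: first cell '.' (not opp) -> no flip
Dir SE: edge -> no flip
All flips: (2,4) (3,3)

Answer: ......
..B..B
..BWB.
.WWB..
..BB..
..B...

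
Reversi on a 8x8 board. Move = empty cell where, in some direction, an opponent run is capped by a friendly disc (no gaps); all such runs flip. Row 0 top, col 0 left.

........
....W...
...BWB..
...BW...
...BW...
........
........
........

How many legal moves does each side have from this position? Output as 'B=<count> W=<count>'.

-- B to move --
(0,3): flips 1 -> legal
(0,4): no bracket -> illegal
(0,5): flips 1 -> legal
(1,3): no bracket -> illegal
(1,5): flips 1 -> legal
(3,5): flips 1 -> legal
(4,5): flips 2 -> legal
(5,3): no bracket -> illegal
(5,4): no bracket -> illegal
(5,5): flips 1 -> legal
B mobility = 6
-- W to move --
(1,2): flips 1 -> legal
(1,3): no bracket -> illegal
(1,5): no bracket -> illegal
(1,6): flips 1 -> legal
(2,2): flips 2 -> legal
(2,6): flips 1 -> legal
(3,2): flips 2 -> legal
(3,5): no bracket -> illegal
(3,6): flips 1 -> legal
(4,2): flips 2 -> legal
(5,2): flips 1 -> legal
(5,3): no bracket -> illegal
(5,4): no bracket -> illegal
W mobility = 8

Answer: B=6 W=8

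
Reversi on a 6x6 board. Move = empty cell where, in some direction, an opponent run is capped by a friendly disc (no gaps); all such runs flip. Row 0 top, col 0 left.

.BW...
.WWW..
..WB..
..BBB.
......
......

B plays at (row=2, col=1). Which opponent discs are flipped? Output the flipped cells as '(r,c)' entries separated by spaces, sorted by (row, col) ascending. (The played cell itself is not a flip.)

Answer: (1,1) (2,2)

Derivation:
Dir NW: first cell '.' (not opp) -> no flip
Dir N: opp run (1,1) capped by B -> flip
Dir NE: opp run (1,2), next='.' -> no flip
Dir W: first cell '.' (not opp) -> no flip
Dir E: opp run (2,2) capped by B -> flip
Dir SW: first cell '.' (not opp) -> no flip
Dir S: first cell '.' (not opp) -> no flip
Dir SE: first cell 'B' (not opp) -> no flip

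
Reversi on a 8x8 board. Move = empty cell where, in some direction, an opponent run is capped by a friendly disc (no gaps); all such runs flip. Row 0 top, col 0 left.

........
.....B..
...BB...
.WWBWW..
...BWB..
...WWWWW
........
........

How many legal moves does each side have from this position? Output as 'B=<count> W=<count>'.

Answer: B=11 W=8

Derivation:
-- B to move --
(2,0): no bracket -> illegal
(2,1): flips 1 -> legal
(2,2): no bracket -> illegal
(2,5): flips 2 -> legal
(2,6): no bracket -> illegal
(3,0): flips 2 -> legal
(3,6): flips 2 -> legal
(4,0): no bracket -> illegal
(4,1): flips 1 -> legal
(4,2): no bracket -> illegal
(4,6): flips 1 -> legal
(4,7): no bracket -> illegal
(5,2): no bracket -> illegal
(6,2): no bracket -> illegal
(6,3): flips 2 -> legal
(6,4): flips 3 -> legal
(6,5): flips 2 -> legal
(6,6): flips 2 -> legal
(6,7): flips 1 -> legal
B mobility = 11
-- W to move --
(0,4): no bracket -> illegal
(0,5): no bracket -> illegal
(0,6): no bracket -> illegal
(1,2): flips 1 -> legal
(1,3): flips 4 -> legal
(1,4): flips 2 -> legal
(1,6): no bracket -> illegal
(2,2): flips 1 -> legal
(2,5): no bracket -> illegal
(2,6): no bracket -> illegal
(3,6): flips 1 -> legal
(4,2): flips 1 -> legal
(4,6): flips 1 -> legal
(5,2): flips 1 -> legal
W mobility = 8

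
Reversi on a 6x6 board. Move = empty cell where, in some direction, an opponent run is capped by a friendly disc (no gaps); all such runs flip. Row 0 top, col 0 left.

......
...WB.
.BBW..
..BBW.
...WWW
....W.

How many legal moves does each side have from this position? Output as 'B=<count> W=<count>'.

-- B to move --
(0,2): no bracket -> illegal
(0,3): flips 2 -> legal
(0,4): flips 1 -> legal
(1,2): flips 1 -> legal
(2,4): flips 1 -> legal
(2,5): no bracket -> illegal
(3,5): flips 1 -> legal
(4,2): no bracket -> illegal
(5,2): no bracket -> illegal
(5,3): flips 1 -> legal
(5,5): flips 1 -> legal
B mobility = 7
-- W to move --
(0,3): no bracket -> illegal
(0,4): no bracket -> illegal
(0,5): flips 1 -> legal
(1,0): flips 2 -> legal
(1,1): flips 2 -> legal
(1,2): no bracket -> illegal
(1,5): flips 1 -> legal
(2,0): flips 2 -> legal
(2,4): no bracket -> illegal
(2,5): no bracket -> illegal
(3,0): no bracket -> illegal
(3,1): flips 3 -> legal
(4,1): flips 1 -> legal
(4,2): no bracket -> illegal
W mobility = 7

Answer: B=7 W=7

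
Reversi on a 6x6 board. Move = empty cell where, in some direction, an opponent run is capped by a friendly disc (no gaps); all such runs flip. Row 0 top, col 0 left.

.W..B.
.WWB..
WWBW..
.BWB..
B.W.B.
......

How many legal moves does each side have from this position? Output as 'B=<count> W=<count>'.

-- B to move --
(0,0): flips 1 -> legal
(0,2): flips 1 -> legal
(0,3): no bracket -> illegal
(1,0): flips 2 -> legal
(1,4): no bracket -> illegal
(2,4): flips 1 -> legal
(3,0): no bracket -> illegal
(3,4): no bracket -> illegal
(4,1): no bracket -> illegal
(4,3): no bracket -> illegal
(5,1): flips 1 -> legal
(5,2): flips 2 -> legal
(5,3): flips 1 -> legal
B mobility = 7
-- W to move --
(0,2): no bracket -> illegal
(0,3): flips 1 -> legal
(0,5): no bracket -> illegal
(1,4): flips 1 -> legal
(1,5): no bracket -> illegal
(2,4): flips 1 -> legal
(3,0): flips 1 -> legal
(3,4): flips 1 -> legal
(3,5): no bracket -> illegal
(4,1): flips 1 -> legal
(4,3): flips 1 -> legal
(4,5): no bracket -> illegal
(5,0): no bracket -> illegal
(5,1): no bracket -> illegal
(5,3): no bracket -> illegal
(5,4): no bracket -> illegal
(5,5): flips 3 -> legal
W mobility = 8

Answer: B=7 W=8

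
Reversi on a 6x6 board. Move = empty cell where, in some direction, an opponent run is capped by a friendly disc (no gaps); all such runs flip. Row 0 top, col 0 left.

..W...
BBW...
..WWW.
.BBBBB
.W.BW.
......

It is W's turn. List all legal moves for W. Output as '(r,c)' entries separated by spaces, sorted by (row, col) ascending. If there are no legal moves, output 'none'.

(0,0): flips 1 -> legal
(0,1): no bracket -> illegal
(2,0): flips 1 -> legal
(2,1): flips 1 -> legal
(2,5): no bracket -> illegal
(3,0): no bracket -> illegal
(4,0): flips 1 -> legal
(4,2): flips 3 -> legal
(4,5): flips 1 -> legal
(5,2): no bracket -> illegal
(5,3): flips 2 -> legal
(5,4): no bracket -> illegal

Answer: (0,0) (2,0) (2,1) (4,0) (4,2) (4,5) (5,3)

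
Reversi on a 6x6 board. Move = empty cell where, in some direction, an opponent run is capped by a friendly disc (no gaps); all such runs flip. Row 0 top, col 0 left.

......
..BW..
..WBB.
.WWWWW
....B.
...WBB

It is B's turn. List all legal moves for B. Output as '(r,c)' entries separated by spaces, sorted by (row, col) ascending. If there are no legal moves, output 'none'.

Answer: (0,2) (0,3) (1,1) (1,4) (2,1) (4,1) (4,2) (4,3) (4,5) (5,2)

Derivation:
(0,2): flips 1 -> legal
(0,3): flips 1 -> legal
(0,4): no bracket -> illegal
(1,1): flips 2 -> legal
(1,4): flips 1 -> legal
(2,0): no bracket -> illegal
(2,1): flips 1 -> legal
(2,5): no bracket -> illegal
(3,0): no bracket -> illegal
(4,0): no bracket -> illegal
(4,1): flips 1 -> legal
(4,2): flips 3 -> legal
(4,3): flips 1 -> legal
(4,5): flips 1 -> legal
(5,2): flips 1 -> legal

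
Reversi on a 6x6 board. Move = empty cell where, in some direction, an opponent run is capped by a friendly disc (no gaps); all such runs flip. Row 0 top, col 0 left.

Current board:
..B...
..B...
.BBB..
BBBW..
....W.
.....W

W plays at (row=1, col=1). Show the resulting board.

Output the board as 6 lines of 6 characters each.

Answer: ..B...
.WB...
.BWB..
BBBW..
....W.
.....W

Derivation:
Place W at (1,1); scan 8 dirs for brackets.
Dir NW: first cell '.' (not opp) -> no flip
Dir N: first cell '.' (not opp) -> no flip
Dir NE: opp run (0,2), next=edge -> no flip
Dir W: first cell '.' (not opp) -> no flip
Dir E: opp run (1,2), next='.' -> no flip
Dir SW: first cell '.' (not opp) -> no flip
Dir S: opp run (2,1) (3,1), next='.' -> no flip
Dir SE: opp run (2,2) capped by W -> flip
All flips: (2,2)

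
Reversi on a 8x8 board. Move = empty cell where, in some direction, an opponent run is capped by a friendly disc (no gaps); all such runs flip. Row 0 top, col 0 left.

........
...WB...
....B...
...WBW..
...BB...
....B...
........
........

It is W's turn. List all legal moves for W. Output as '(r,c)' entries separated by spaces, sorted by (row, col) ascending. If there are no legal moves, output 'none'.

(0,3): no bracket -> illegal
(0,4): no bracket -> illegal
(0,5): no bracket -> illegal
(1,5): flips 2 -> legal
(2,3): no bracket -> illegal
(2,5): no bracket -> illegal
(3,2): no bracket -> illegal
(4,2): no bracket -> illegal
(4,5): no bracket -> illegal
(5,2): no bracket -> illegal
(5,3): flips 2 -> legal
(5,5): flips 1 -> legal
(6,3): no bracket -> illegal
(6,4): no bracket -> illegal
(6,5): no bracket -> illegal

Answer: (1,5) (5,3) (5,5)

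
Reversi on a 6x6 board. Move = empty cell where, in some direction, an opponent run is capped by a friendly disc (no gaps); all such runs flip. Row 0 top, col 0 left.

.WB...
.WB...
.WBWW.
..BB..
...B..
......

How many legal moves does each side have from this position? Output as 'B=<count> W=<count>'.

Answer: B=9 W=7

Derivation:
-- B to move --
(0,0): flips 2 -> legal
(1,0): flips 2 -> legal
(1,3): flips 1 -> legal
(1,4): flips 1 -> legal
(1,5): flips 1 -> legal
(2,0): flips 2 -> legal
(2,5): flips 2 -> legal
(3,0): flips 1 -> legal
(3,1): no bracket -> illegal
(3,4): flips 1 -> legal
(3,5): no bracket -> illegal
B mobility = 9
-- W to move --
(0,3): flips 2 -> legal
(1,3): flips 1 -> legal
(3,1): no bracket -> illegal
(3,4): no bracket -> illegal
(4,1): flips 1 -> legal
(4,2): flips 1 -> legal
(4,4): flips 2 -> legal
(5,2): no bracket -> illegal
(5,3): flips 2 -> legal
(5,4): flips 2 -> legal
W mobility = 7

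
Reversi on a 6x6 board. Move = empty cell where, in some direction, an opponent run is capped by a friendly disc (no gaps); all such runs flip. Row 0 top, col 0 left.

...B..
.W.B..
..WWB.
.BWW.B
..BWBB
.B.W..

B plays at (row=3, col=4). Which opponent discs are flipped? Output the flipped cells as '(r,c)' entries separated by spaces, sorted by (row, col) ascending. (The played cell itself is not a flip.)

Dir NW: opp run (2,3), next='.' -> no flip
Dir N: first cell 'B' (not opp) -> no flip
Dir NE: first cell '.' (not opp) -> no flip
Dir W: opp run (3,3) (3,2) capped by B -> flip
Dir E: first cell 'B' (not opp) -> no flip
Dir SW: opp run (4,3), next='.' -> no flip
Dir S: first cell 'B' (not opp) -> no flip
Dir SE: first cell 'B' (not opp) -> no flip

Answer: (3,2) (3,3)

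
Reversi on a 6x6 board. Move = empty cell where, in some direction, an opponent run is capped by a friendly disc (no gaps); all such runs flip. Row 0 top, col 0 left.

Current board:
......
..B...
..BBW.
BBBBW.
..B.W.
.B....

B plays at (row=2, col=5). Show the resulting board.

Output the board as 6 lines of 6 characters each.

Answer: ......
..B...
..BBBB
BBBBW.
..B.W.
.B....

Derivation:
Place B at (2,5); scan 8 dirs for brackets.
Dir NW: first cell '.' (not opp) -> no flip
Dir N: first cell '.' (not opp) -> no flip
Dir NE: edge -> no flip
Dir W: opp run (2,4) capped by B -> flip
Dir E: edge -> no flip
Dir SW: opp run (3,4), next='.' -> no flip
Dir S: first cell '.' (not opp) -> no flip
Dir SE: edge -> no flip
All flips: (2,4)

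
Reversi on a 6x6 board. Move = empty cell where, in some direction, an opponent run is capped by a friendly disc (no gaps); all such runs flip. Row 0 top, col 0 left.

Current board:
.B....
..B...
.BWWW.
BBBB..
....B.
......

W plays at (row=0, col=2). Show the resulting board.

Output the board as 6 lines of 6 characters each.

Place W at (0,2); scan 8 dirs for brackets.
Dir NW: edge -> no flip
Dir N: edge -> no flip
Dir NE: edge -> no flip
Dir W: opp run (0,1), next='.' -> no flip
Dir E: first cell '.' (not opp) -> no flip
Dir SW: first cell '.' (not opp) -> no flip
Dir S: opp run (1,2) capped by W -> flip
Dir SE: first cell '.' (not opp) -> no flip
All flips: (1,2)

Answer: .BW...
..W...
.BWWW.
BBBB..
....B.
......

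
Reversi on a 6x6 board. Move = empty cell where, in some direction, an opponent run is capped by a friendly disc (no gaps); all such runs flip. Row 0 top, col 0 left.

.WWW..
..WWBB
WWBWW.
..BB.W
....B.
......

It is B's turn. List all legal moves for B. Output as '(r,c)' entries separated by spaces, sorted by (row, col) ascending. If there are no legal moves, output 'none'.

(0,0): no bracket -> illegal
(0,4): flips 1 -> legal
(1,0): flips 1 -> legal
(1,1): flips 2 -> legal
(2,5): flips 2 -> legal
(3,0): no bracket -> illegal
(3,1): no bracket -> illegal
(3,4): flips 1 -> legal
(4,5): no bracket -> illegal

Answer: (0,4) (1,0) (1,1) (2,5) (3,4)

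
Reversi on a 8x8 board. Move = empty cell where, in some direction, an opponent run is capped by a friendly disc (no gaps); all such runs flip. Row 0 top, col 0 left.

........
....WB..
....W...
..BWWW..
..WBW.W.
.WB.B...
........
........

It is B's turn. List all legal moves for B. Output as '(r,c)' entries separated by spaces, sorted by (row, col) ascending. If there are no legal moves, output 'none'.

Answer: (0,4) (1,3) (2,3) (2,5) (3,6) (4,1) (4,5) (5,0) (6,0)

Derivation:
(0,3): no bracket -> illegal
(0,4): flips 4 -> legal
(0,5): no bracket -> illegal
(1,3): flips 1 -> legal
(2,2): no bracket -> illegal
(2,3): flips 1 -> legal
(2,5): flips 1 -> legal
(2,6): no bracket -> illegal
(3,1): no bracket -> illegal
(3,6): flips 3 -> legal
(3,7): no bracket -> illegal
(4,0): no bracket -> illegal
(4,1): flips 1 -> legal
(4,5): flips 1 -> legal
(4,7): no bracket -> illegal
(5,0): flips 1 -> legal
(5,3): no bracket -> illegal
(5,5): no bracket -> illegal
(5,6): no bracket -> illegal
(5,7): no bracket -> illegal
(6,0): flips 4 -> legal
(6,1): no bracket -> illegal
(6,2): no bracket -> illegal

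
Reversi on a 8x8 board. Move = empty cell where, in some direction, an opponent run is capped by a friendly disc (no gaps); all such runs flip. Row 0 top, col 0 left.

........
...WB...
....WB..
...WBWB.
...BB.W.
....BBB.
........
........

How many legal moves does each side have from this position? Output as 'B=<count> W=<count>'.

Answer: B=7 W=7

Derivation:
-- B to move --
(0,2): no bracket -> illegal
(0,3): no bracket -> illegal
(0,4): no bracket -> illegal
(1,2): flips 1 -> legal
(1,5): no bracket -> illegal
(2,2): flips 1 -> legal
(2,3): flips 2 -> legal
(2,6): flips 1 -> legal
(3,2): flips 1 -> legal
(3,7): flips 1 -> legal
(4,2): no bracket -> illegal
(4,5): flips 1 -> legal
(4,7): no bracket -> illegal
(5,7): no bracket -> illegal
B mobility = 7
-- W to move --
(0,3): no bracket -> illegal
(0,4): flips 1 -> legal
(0,5): no bracket -> illegal
(1,5): flips 2 -> legal
(1,6): no bracket -> illegal
(2,3): no bracket -> illegal
(2,6): flips 2 -> legal
(2,7): no bracket -> illegal
(3,2): no bracket -> illegal
(3,7): flips 1 -> legal
(4,2): no bracket -> illegal
(4,5): no bracket -> illegal
(4,7): no bracket -> illegal
(5,2): no bracket -> illegal
(5,3): flips 2 -> legal
(5,7): no bracket -> illegal
(6,3): no bracket -> illegal
(6,4): flips 4 -> legal
(6,5): no bracket -> illegal
(6,6): flips 3 -> legal
(6,7): no bracket -> illegal
W mobility = 7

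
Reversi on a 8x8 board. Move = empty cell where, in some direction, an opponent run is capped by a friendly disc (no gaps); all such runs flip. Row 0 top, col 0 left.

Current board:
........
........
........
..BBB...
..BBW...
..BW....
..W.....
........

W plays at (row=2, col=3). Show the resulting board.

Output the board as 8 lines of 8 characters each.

Answer: ........
........
...W....
..BWB...
..BWW...
..BW....
..W.....
........

Derivation:
Place W at (2,3); scan 8 dirs for brackets.
Dir NW: first cell '.' (not opp) -> no flip
Dir N: first cell '.' (not opp) -> no flip
Dir NE: first cell '.' (not opp) -> no flip
Dir W: first cell '.' (not opp) -> no flip
Dir E: first cell '.' (not opp) -> no flip
Dir SW: opp run (3,2), next='.' -> no flip
Dir S: opp run (3,3) (4,3) capped by W -> flip
Dir SE: opp run (3,4), next='.' -> no flip
All flips: (3,3) (4,3)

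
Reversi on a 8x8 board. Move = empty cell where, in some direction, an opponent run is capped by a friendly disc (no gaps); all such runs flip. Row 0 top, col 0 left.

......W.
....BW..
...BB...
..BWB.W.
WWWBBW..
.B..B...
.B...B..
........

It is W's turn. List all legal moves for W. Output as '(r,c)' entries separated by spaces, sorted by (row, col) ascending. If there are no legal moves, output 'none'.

(0,3): no bracket -> illegal
(0,4): no bracket -> illegal
(0,5): flips 3 -> legal
(1,2): flips 2 -> legal
(1,3): flips 2 -> legal
(2,1): no bracket -> illegal
(2,2): flips 1 -> legal
(2,5): no bracket -> illegal
(3,1): flips 1 -> legal
(3,5): flips 1 -> legal
(5,0): no bracket -> illegal
(5,2): no bracket -> illegal
(5,3): flips 1 -> legal
(5,5): flips 1 -> legal
(5,6): no bracket -> illegal
(6,0): flips 1 -> legal
(6,2): flips 1 -> legal
(6,3): flips 1 -> legal
(6,4): no bracket -> illegal
(6,6): no bracket -> illegal
(7,0): no bracket -> illegal
(7,1): flips 2 -> legal
(7,2): no bracket -> illegal
(7,4): no bracket -> illegal
(7,5): no bracket -> illegal
(7,6): no bracket -> illegal

Answer: (0,5) (1,2) (1,3) (2,2) (3,1) (3,5) (5,3) (5,5) (6,0) (6,2) (6,3) (7,1)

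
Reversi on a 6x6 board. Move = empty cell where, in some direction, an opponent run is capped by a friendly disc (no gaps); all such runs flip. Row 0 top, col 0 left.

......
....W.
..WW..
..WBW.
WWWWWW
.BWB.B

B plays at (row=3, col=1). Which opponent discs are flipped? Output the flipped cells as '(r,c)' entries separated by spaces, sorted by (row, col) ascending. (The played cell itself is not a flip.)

Dir NW: first cell '.' (not opp) -> no flip
Dir N: first cell '.' (not opp) -> no flip
Dir NE: opp run (2,2), next='.' -> no flip
Dir W: first cell '.' (not opp) -> no flip
Dir E: opp run (3,2) capped by B -> flip
Dir SW: opp run (4,0), next=edge -> no flip
Dir S: opp run (4,1) capped by B -> flip
Dir SE: opp run (4,2) capped by B -> flip

Answer: (3,2) (4,1) (4,2)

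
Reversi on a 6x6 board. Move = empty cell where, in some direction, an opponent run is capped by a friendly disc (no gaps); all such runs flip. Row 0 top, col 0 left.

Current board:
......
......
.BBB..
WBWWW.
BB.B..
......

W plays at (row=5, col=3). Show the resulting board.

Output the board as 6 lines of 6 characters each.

Answer: ......
......
.BBB..
WBWWW.
BB.W..
...W..

Derivation:
Place W at (5,3); scan 8 dirs for brackets.
Dir NW: first cell '.' (not opp) -> no flip
Dir N: opp run (4,3) capped by W -> flip
Dir NE: first cell '.' (not opp) -> no flip
Dir W: first cell '.' (not opp) -> no flip
Dir E: first cell '.' (not opp) -> no flip
Dir SW: edge -> no flip
Dir S: edge -> no flip
Dir SE: edge -> no flip
All flips: (4,3)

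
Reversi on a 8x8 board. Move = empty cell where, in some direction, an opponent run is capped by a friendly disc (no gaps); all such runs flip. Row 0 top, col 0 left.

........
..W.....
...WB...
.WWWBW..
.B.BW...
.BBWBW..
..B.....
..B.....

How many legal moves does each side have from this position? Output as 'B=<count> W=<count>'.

-- B to move --
(0,1): flips 2 -> legal
(0,2): no bracket -> illegal
(0,3): no bracket -> illegal
(1,1): no bracket -> illegal
(1,3): flips 2 -> legal
(1,4): flips 2 -> legal
(2,0): no bracket -> illegal
(2,1): flips 2 -> legal
(2,2): flips 1 -> legal
(2,5): no bracket -> illegal
(2,6): flips 3 -> legal
(3,0): flips 3 -> legal
(3,6): flips 1 -> legal
(4,0): no bracket -> illegal
(4,2): flips 1 -> legal
(4,5): flips 1 -> legal
(4,6): flips 1 -> legal
(5,6): flips 1 -> legal
(6,3): flips 1 -> legal
(6,4): no bracket -> illegal
(6,5): no bracket -> illegal
(6,6): no bracket -> illegal
B mobility = 13
-- W to move --
(1,3): flips 1 -> legal
(1,4): flips 2 -> legal
(1,5): flips 1 -> legal
(2,5): flips 1 -> legal
(3,0): no bracket -> illegal
(4,0): no bracket -> illegal
(4,2): flips 1 -> legal
(4,5): flips 1 -> legal
(5,0): flips 3 -> legal
(6,0): no bracket -> illegal
(6,1): flips 2 -> legal
(6,3): no bracket -> illegal
(6,4): flips 1 -> legal
(6,5): flips 2 -> legal
(7,1): flips 1 -> legal
(7,3): no bracket -> illegal
W mobility = 11

Answer: B=13 W=11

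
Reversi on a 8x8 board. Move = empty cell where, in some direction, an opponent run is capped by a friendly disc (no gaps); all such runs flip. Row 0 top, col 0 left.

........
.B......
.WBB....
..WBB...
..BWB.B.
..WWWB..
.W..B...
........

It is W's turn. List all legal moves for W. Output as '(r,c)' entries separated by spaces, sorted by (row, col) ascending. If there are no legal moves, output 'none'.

Answer: (0,1) (1,2) (1,3) (1,4) (2,4) (2,5) (3,1) (3,5) (4,1) (4,5) (5,6) (7,4) (7,5)

Derivation:
(0,0): no bracket -> illegal
(0,1): flips 1 -> legal
(0,2): no bracket -> illegal
(1,0): no bracket -> illegal
(1,2): flips 1 -> legal
(1,3): flips 2 -> legal
(1,4): flips 1 -> legal
(2,0): no bracket -> illegal
(2,4): flips 4 -> legal
(2,5): flips 1 -> legal
(3,1): flips 1 -> legal
(3,5): flips 3 -> legal
(3,6): no bracket -> illegal
(3,7): no bracket -> illegal
(4,1): flips 1 -> legal
(4,5): flips 1 -> legal
(4,7): no bracket -> illegal
(5,1): no bracket -> illegal
(5,6): flips 1 -> legal
(5,7): no bracket -> illegal
(6,3): no bracket -> illegal
(6,5): no bracket -> illegal
(6,6): no bracket -> illegal
(7,3): no bracket -> illegal
(7,4): flips 1 -> legal
(7,5): flips 1 -> legal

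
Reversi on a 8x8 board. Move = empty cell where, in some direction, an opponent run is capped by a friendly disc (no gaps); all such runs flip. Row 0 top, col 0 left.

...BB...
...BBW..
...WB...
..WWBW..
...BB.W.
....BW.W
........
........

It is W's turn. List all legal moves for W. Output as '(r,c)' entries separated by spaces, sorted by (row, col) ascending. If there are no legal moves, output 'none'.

(0,2): flips 2 -> legal
(0,5): flips 1 -> legal
(1,2): flips 2 -> legal
(2,2): no bracket -> illegal
(2,5): flips 1 -> legal
(4,2): no bracket -> illegal
(4,5): flips 1 -> legal
(5,2): no bracket -> illegal
(5,3): flips 3 -> legal
(6,3): no bracket -> illegal
(6,4): no bracket -> illegal
(6,5): flips 2 -> legal

Answer: (0,2) (0,5) (1,2) (2,5) (4,5) (5,3) (6,5)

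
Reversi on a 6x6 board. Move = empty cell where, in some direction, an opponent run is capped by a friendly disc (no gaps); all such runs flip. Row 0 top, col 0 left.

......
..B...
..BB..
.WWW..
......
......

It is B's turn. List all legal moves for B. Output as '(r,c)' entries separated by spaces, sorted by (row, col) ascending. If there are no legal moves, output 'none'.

(2,0): no bracket -> illegal
(2,1): no bracket -> illegal
(2,4): no bracket -> illegal
(3,0): no bracket -> illegal
(3,4): no bracket -> illegal
(4,0): flips 1 -> legal
(4,1): flips 1 -> legal
(4,2): flips 1 -> legal
(4,3): flips 1 -> legal
(4,4): flips 1 -> legal

Answer: (4,0) (4,1) (4,2) (4,3) (4,4)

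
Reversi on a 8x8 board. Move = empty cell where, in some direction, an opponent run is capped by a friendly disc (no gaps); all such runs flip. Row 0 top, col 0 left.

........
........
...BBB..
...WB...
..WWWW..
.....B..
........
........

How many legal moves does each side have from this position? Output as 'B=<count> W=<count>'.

Answer: B=8 W=8

Derivation:
-- B to move --
(2,2): flips 2 -> legal
(3,1): no bracket -> illegal
(3,2): flips 1 -> legal
(3,5): flips 1 -> legal
(3,6): no bracket -> illegal
(4,1): no bracket -> illegal
(4,6): no bracket -> illegal
(5,1): flips 2 -> legal
(5,2): flips 1 -> legal
(5,3): flips 2 -> legal
(5,4): flips 1 -> legal
(5,6): flips 1 -> legal
B mobility = 8
-- W to move --
(1,2): flips 2 -> legal
(1,3): flips 1 -> legal
(1,4): flips 2 -> legal
(1,5): flips 1 -> legal
(1,6): flips 2 -> legal
(2,2): no bracket -> illegal
(2,6): no bracket -> illegal
(3,2): no bracket -> illegal
(3,5): flips 1 -> legal
(3,6): no bracket -> illegal
(4,6): no bracket -> illegal
(5,4): no bracket -> illegal
(5,6): no bracket -> illegal
(6,4): no bracket -> illegal
(6,5): flips 1 -> legal
(6,6): flips 1 -> legal
W mobility = 8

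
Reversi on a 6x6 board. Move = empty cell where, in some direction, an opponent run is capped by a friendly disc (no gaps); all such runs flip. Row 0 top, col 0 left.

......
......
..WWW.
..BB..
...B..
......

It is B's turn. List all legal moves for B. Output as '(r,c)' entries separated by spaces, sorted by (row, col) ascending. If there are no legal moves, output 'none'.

(1,1): flips 1 -> legal
(1,2): flips 1 -> legal
(1,3): flips 1 -> legal
(1,4): flips 1 -> legal
(1,5): flips 1 -> legal
(2,1): no bracket -> illegal
(2,5): no bracket -> illegal
(3,1): no bracket -> illegal
(3,4): no bracket -> illegal
(3,5): no bracket -> illegal

Answer: (1,1) (1,2) (1,3) (1,4) (1,5)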